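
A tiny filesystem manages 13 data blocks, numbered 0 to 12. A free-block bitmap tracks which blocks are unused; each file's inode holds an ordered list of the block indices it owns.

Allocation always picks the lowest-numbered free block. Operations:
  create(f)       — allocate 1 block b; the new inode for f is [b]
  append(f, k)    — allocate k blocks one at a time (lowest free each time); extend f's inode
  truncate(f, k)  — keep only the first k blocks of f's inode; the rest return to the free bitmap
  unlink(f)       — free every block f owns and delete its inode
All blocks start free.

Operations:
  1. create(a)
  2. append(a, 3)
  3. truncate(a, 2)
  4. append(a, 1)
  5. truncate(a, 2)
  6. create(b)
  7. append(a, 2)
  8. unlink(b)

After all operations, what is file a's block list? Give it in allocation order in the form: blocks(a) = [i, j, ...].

[1] create(a) — a=0 (map F............)
[2] append(a, 3) — a=0,1,2,3 (map FFFF.........)
[3] truncate(a, 2) — a=0,1 (map FF...........)
[4] append(a, 1) — a=0,1,2 (map FFF..........)
[5] truncate(a, 2) — a=0,1 (map FF...........)
[6] create(b) — a=0,1 b=2 (map FFF..........)
[7] append(a, 2) — a=0,1,3,4 b=2 (map FFFFF........)
[8] unlink(b) — a=0,1,3,4 (map FF.FF........)

blocks(a) = [0, 1, 3, 4]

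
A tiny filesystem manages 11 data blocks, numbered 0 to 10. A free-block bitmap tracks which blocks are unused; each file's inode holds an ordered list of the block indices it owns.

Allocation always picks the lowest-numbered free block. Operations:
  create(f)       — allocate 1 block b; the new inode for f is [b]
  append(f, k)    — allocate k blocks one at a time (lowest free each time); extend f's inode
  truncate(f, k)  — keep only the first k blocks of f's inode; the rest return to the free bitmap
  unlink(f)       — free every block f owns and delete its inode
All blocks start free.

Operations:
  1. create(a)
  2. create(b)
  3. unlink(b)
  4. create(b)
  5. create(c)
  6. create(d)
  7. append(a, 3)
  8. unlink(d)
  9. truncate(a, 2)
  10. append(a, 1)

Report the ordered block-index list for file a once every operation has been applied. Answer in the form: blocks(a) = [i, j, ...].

blocks(a) = [0, 4, 3]

create(a): bitmap=F.......... | a=[0]
create(b): bitmap=FF......... | a=[0] b=[1]
unlink(b): bitmap=F.......... | a=[0]
create(b): bitmap=FF......... | a=[0] b=[1]
create(c): bitmap=FFF........ | a=[0] b=[1] c=[2]
create(d): bitmap=FFFF....... | a=[0] b=[1] c=[2] d=[3]
append(a, 3): bitmap=FFFFFFF.... | a=[0, 4, 5, 6] b=[1] c=[2] d=[3]
unlink(d): bitmap=FFF.FFF.... | a=[0, 4, 5, 6] b=[1] c=[2]
truncate(a, 2): bitmap=FFF.F...... | a=[0, 4] b=[1] c=[2]
append(a, 1): bitmap=FFFFF...... | a=[0, 4, 3] b=[1] c=[2]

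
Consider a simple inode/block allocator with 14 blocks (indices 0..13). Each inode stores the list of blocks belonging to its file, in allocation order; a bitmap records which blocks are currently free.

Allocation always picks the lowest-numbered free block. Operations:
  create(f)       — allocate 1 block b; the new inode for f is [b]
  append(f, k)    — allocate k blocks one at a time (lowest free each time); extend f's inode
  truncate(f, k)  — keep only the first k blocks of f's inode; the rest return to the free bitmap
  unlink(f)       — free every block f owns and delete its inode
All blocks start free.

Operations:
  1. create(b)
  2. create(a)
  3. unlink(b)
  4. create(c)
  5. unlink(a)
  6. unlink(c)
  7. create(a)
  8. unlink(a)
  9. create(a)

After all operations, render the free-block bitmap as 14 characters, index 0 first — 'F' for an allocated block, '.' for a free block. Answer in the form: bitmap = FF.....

bitmap = F.............

  1. create(b)  ⇒  F.............  {b→[0]}
  2. create(a)  ⇒  FF............  {a→[1]; b→[0]}
  3. unlink(b)  ⇒  .F............  {a→[1]}
  4. create(c)  ⇒  FF............  {a→[1]; c→[0]}
  5. unlink(a)  ⇒  F.............  {c→[0]}
  6. unlink(c)  ⇒  ..............  {}
  7. create(a)  ⇒  F.............  {a→[0]}
  8. unlink(a)  ⇒  ..............  {}
  9. create(a)  ⇒  F.............  {a→[0]}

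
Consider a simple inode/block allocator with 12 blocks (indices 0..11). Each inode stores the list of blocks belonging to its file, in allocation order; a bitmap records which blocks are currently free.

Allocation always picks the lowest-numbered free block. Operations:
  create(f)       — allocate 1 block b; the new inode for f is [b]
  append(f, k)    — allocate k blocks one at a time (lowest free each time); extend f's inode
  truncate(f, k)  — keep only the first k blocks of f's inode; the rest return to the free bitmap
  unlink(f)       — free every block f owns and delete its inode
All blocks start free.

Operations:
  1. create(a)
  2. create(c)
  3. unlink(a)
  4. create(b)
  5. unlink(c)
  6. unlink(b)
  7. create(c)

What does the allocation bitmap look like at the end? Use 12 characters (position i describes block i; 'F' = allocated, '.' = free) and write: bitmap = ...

bitmap = F...........

create(a): bitmap=F........... | a=[0]
create(c): bitmap=FF.......... | a=[0] c=[1]
unlink(a): bitmap=.F.......... | c=[1]
create(b): bitmap=FF.......... | b=[0] c=[1]
unlink(c): bitmap=F........... | b=[0]
unlink(b): bitmap=............ | 
create(c): bitmap=F........... | c=[0]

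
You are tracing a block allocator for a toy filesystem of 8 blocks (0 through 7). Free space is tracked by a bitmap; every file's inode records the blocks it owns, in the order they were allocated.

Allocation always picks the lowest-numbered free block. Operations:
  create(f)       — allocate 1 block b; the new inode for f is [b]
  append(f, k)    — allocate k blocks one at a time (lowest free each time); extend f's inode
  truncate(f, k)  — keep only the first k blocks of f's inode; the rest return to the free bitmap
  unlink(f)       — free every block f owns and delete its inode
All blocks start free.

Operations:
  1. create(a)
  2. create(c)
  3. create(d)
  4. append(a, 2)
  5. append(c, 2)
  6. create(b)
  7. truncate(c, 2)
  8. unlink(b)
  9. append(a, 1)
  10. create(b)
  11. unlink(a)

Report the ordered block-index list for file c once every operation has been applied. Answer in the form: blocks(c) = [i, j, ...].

blocks(c) = [1, 5]

create(a): bitmap=F....... | a=[0]
create(c): bitmap=FF...... | a=[0] c=[1]
create(d): bitmap=FFF..... | a=[0] c=[1] d=[2]
append(a, 2): bitmap=FFFFF... | a=[0, 3, 4] c=[1] d=[2]
append(c, 2): bitmap=FFFFFFF. | a=[0, 3, 4] c=[1, 5, 6] d=[2]
create(b): bitmap=FFFFFFFF | a=[0, 3, 4] b=[7] c=[1, 5, 6] d=[2]
truncate(c, 2): bitmap=FFFFFF.F | a=[0, 3, 4] b=[7] c=[1, 5] d=[2]
unlink(b): bitmap=FFFFFF.. | a=[0, 3, 4] c=[1, 5] d=[2]
append(a, 1): bitmap=FFFFFFF. | a=[0, 3, 4, 6] c=[1, 5] d=[2]
create(b): bitmap=FFFFFFFF | a=[0, 3, 4, 6] b=[7] c=[1, 5] d=[2]
unlink(a): bitmap=.FF..F.F | b=[7] c=[1, 5] d=[2]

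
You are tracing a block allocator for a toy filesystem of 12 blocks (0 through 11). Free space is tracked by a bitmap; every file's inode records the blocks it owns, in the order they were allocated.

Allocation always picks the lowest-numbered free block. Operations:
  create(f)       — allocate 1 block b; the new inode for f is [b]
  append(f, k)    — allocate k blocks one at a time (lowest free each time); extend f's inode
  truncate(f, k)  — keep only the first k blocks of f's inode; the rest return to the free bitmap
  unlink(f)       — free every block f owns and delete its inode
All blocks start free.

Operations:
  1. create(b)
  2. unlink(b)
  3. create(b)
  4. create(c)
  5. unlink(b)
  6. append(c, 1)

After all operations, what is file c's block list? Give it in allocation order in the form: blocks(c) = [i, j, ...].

create(b): bitmap=F........... | b=[0]
unlink(b): bitmap=............ | 
create(b): bitmap=F........... | b=[0]
create(c): bitmap=FF.......... | b=[0] c=[1]
unlink(b): bitmap=.F.......... | c=[1]
append(c, 1): bitmap=FF.......... | c=[1, 0]

blocks(c) = [1, 0]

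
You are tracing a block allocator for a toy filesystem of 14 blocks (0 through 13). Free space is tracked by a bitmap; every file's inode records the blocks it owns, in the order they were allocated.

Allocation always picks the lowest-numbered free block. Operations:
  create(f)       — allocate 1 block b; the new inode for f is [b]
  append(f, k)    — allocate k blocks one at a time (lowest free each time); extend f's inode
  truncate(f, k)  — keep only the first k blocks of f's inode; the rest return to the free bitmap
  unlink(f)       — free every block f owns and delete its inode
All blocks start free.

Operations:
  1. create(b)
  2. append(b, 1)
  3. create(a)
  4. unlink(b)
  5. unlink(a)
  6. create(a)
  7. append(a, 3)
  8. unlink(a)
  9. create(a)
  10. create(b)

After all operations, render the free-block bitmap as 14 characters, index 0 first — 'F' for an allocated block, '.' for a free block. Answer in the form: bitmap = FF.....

bitmap = FF............

  1. create(b)  ⇒  F.............  {b→[0]}
  2. append(b, 1)  ⇒  FF............  {b→[0, 1]}
  3. create(a)  ⇒  FFF...........  {a→[2]; b→[0, 1]}
  4. unlink(b)  ⇒  ..F...........  {a→[2]}
  5. unlink(a)  ⇒  ..............  {}
  6. create(a)  ⇒  F.............  {a→[0]}
  7. append(a, 3)  ⇒  FFFF..........  {a→[0, 1, 2, 3]}
  8. unlink(a)  ⇒  ..............  {}
  9. create(a)  ⇒  F.............  {a→[0]}
  10. create(b)  ⇒  FF............  {a→[0]; b→[1]}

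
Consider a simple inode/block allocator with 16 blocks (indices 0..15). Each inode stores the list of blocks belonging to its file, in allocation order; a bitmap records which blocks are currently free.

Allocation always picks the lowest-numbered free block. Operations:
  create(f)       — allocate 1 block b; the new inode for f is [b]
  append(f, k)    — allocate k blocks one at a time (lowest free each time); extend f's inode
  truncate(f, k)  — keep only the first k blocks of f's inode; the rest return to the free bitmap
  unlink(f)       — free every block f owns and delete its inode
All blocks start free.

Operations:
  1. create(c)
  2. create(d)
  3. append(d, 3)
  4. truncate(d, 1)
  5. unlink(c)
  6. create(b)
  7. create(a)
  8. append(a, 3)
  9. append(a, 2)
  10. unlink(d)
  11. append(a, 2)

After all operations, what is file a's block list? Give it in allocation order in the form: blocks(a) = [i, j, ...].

after create(c) → c:[0]  free=[F...............]
after create(d) → c:[0], d:[1]  free=[FF..............]
after append(d, 3) → c:[0], d:[1, 2, 3, 4]  free=[FFFFF...........]
after truncate(d, 1) → c:[0], d:[1]  free=[FF..............]
after unlink(c) → d:[1]  free=[.F..............]
after create(b) → b:[0], d:[1]  free=[FF..............]
after create(a) → a:[2], b:[0], d:[1]  free=[FFF.............]
after append(a, 3) → a:[2, 3, 4, 5], b:[0], d:[1]  free=[FFFFFF..........]
after append(a, 2) → a:[2, 3, 4, 5, 6, 7], b:[0], d:[1]  free=[FFFFFFFF........]
after unlink(d) → a:[2, 3, 4, 5, 6, 7], b:[0]  free=[F.FFFFFF........]
after append(a, 2) → a:[2, 3, 4, 5, 6, 7, 1, 8], b:[0]  free=[FFFFFFFFF.......]

blocks(a) = [2, 3, 4, 5, 6, 7, 1, 8]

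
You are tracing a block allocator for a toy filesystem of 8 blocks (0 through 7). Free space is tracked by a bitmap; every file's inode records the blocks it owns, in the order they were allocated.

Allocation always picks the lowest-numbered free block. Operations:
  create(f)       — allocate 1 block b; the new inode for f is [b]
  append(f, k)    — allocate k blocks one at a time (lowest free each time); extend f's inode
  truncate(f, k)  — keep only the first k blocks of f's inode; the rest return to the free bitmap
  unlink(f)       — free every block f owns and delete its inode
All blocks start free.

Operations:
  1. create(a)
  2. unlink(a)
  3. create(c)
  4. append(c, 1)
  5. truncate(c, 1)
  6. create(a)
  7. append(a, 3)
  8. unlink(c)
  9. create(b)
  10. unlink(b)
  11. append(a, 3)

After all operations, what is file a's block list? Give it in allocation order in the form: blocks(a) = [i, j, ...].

  1. create(a)  ⇒  F.......  {a→[0]}
  2. unlink(a)  ⇒  ........  {}
  3. create(c)  ⇒  F.......  {c→[0]}
  4. append(c, 1)  ⇒  FF......  {c→[0, 1]}
  5. truncate(c, 1)  ⇒  F.......  {c→[0]}
  6. create(a)  ⇒  FF......  {a→[1]; c→[0]}
  7. append(a, 3)  ⇒  FFFFF...  {a→[1, 2, 3, 4]; c→[0]}
  8. unlink(c)  ⇒  .FFFF...  {a→[1, 2, 3, 4]}
  9. create(b)  ⇒  FFFFF...  {a→[1, 2, 3, 4]; b→[0]}
  10. unlink(b)  ⇒  .FFFF...  {a→[1, 2, 3, 4]}
  11. append(a, 3)  ⇒  FFFFFFF.  {a→[1, 2, 3, 4, 0, 5, 6]}

blocks(a) = [1, 2, 3, 4, 0, 5, 6]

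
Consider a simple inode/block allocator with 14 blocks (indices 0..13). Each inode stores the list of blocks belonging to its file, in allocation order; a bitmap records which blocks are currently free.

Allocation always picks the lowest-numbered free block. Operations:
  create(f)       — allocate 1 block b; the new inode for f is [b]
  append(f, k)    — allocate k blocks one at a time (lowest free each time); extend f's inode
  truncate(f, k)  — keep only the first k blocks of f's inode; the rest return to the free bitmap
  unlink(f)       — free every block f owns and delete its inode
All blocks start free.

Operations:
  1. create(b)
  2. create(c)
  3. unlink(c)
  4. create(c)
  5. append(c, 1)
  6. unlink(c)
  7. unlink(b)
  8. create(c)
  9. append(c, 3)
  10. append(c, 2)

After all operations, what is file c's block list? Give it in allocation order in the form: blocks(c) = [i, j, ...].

blocks(c) = [0, 1, 2, 3, 4, 5]

create(b): bitmap=F............. | b=[0]
create(c): bitmap=FF............ | b=[0] c=[1]
unlink(c): bitmap=F............. | b=[0]
create(c): bitmap=FF............ | b=[0] c=[1]
append(c, 1): bitmap=FFF........... | b=[0] c=[1, 2]
unlink(c): bitmap=F............. | b=[0]
unlink(b): bitmap=.............. | 
create(c): bitmap=F............. | c=[0]
append(c, 3): bitmap=FFFF.......... | c=[0, 1, 2, 3]
append(c, 2): bitmap=FFFFFF........ | c=[0, 1, 2, 3, 4, 5]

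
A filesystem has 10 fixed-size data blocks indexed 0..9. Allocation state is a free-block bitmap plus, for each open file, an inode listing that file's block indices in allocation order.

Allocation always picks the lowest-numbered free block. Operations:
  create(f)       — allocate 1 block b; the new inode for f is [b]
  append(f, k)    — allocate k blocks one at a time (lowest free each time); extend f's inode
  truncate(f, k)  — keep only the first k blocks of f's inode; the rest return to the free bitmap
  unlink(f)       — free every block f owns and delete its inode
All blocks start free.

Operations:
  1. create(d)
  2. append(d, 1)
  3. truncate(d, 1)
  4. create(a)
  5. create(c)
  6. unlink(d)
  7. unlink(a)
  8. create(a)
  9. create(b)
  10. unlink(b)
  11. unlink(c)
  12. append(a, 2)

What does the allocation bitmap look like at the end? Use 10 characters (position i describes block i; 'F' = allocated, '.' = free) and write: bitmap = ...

  1. create(d)  ⇒  F.........  {d→[0]}
  2. append(d, 1)  ⇒  FF........  {d→[0, 1]}
  3. truncate(d, 1)  ⇒  F.........  {d→[0]}
  4. create(a)  ⇒  FF........  {a→[1]; d→[0]}
  5. create(c)  ⇒  FFF.......  {a→[1]; c→[2]; d→[0]}
  6. unlink(d)  ⇒  .FF.......  {a→[1]; c→[2]}
  7. unlink(a)  ⇒  ..F.......  {c→[2]}
  8. create(a)  ⇒  F.F.......  {a→[0]; c→[2]}
  9. create(b)  ⇒  FFF.......  {a→[0]; b→[1]; c→[2]}
  10. unlink(b)  ⇒  F.F.......  {a→[0]; c→[2]}
  11. unlink(c)  ⇒  F.........  {a→[0]}
  12. append(a, 2)  ⇒  FFF.......  {a→[0, 1, 2]}

bitmap = FFF.......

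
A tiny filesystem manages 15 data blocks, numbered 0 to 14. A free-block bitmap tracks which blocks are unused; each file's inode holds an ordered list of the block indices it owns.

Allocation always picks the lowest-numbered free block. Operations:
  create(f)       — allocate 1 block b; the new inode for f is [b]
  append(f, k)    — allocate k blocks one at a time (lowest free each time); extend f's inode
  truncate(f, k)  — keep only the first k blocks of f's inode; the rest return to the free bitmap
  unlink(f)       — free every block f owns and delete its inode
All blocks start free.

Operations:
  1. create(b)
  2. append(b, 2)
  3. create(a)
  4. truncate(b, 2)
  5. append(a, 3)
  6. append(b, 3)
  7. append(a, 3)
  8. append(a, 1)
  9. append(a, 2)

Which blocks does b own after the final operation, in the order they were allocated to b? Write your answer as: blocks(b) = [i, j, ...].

blocks(b) = [0, 1, 6, 7, 8]

after create(b) → b:[0]  free=[F..............]
after append(b, 2) → b:[0, 1, 2]  free=[FFF............]
after create(a) → a:[3], b:[0, 1, 2]  free=[FFFF...........]
after truncate(b, 2) → a:[3], b:[0, 1]  free=[FF.F...........]
after append(a, 3) → a:[3, 2, 4, 5], b:[0, 1]  free=[FFFFFF.........]
after append(b, 3) → a:[3, 2, 4, 5], b:[0, 1, 6, 7, 8]  free=[FFFFFFFFF......]
after append(a, 3) → a:[3, 2, 4, 5, 9, 10, 11], b:[0, 1, 6, 7, 8]  free=[FFFFFFFFFFFF...]
after append(a, 1) → a:[3, 2, 4, 5, 9, 10, 11, 12], b:[0, 1, 6, 7, 8]  free=[FFFFFFFFFFFFF..]
after append(a, 2) → a:[3, 2, 4, 5, 9, 10, 11, 12, 13, 14], b:[0, 1, 6, 7, 8]  free=[FFFFFFFFFFFFFFF]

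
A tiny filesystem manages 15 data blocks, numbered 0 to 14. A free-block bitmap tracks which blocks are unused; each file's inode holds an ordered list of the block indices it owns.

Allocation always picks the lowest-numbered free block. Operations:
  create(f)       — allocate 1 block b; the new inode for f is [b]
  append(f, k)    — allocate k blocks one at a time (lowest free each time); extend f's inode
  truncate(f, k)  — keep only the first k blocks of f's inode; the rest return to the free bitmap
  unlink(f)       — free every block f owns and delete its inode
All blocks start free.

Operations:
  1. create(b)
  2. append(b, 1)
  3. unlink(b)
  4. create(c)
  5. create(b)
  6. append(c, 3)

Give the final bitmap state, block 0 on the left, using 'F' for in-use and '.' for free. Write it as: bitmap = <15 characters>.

bitmap = FFFFF..........

  1. create(b)  ⇒  F..............  {b→[0]}
  2. append(b, 1)  ⇒  FF.............  {b→[0, 1]}
  3. unlink(b)  ⇒  ...............  {}
  4. create(c)  ⇒  F..............  {c→[0]}
  5. create(b)  ⇒  FF.............  {b→[1]; c→[0]}
  6. append(c, 3)  ⇒  FFFFF..........  {b→[1]; c→[0, 2, 3, 4]}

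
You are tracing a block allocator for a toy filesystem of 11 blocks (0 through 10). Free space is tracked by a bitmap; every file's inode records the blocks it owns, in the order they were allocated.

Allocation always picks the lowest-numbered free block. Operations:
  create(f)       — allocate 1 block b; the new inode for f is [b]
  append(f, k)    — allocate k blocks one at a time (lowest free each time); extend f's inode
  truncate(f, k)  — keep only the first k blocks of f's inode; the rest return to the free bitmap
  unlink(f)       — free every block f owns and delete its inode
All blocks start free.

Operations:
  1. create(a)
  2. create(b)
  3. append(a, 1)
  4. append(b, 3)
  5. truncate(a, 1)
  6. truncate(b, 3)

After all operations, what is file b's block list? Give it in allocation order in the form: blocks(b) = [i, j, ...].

blocks(b) = [1, 3, 4]

create(a): bitmap=F.......... | a=[0]
create(b): bitmap=FF......... | a=[0] b=[1]
append(a, 1): bitmap=FFF........ | a=[0, 2] b=[1]
append(b, 3): bitmap=FFFFFF..... | a=[0, 2] b=[1, 3, 4, 5]
truncate(a, 1): bitmap=FF.FFF..... | a=[0] b=[1, 3, 4, 5]
truncate(b, 3): bitmap=FF.FF...... | a=[0] b=[1, 3, 4]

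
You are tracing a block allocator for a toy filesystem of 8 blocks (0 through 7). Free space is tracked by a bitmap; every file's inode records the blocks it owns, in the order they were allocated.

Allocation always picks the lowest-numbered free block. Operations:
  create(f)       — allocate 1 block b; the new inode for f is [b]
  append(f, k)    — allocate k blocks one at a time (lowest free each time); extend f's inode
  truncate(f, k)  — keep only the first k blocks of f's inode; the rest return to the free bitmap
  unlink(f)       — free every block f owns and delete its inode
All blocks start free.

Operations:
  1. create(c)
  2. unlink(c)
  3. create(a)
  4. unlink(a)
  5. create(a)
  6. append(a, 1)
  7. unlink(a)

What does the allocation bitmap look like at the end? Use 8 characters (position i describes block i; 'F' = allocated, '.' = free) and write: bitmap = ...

bitmap = ........

  1. create(c)  ⇒  F.......  {c→[0]}
  2. unlink(c)  ⇒  ........  {}
  3. create(a)  ⇒  F.......  {a→[0]}
  4. unlink(a)  ⇒  ........  {}
  5. create(a)  ⇒  F.......  {a→[0]}
  6. append(a, 1)  ⇒  FF......  {a→[0, 1]}
  7. unlink(a)  ⇒  ........  {}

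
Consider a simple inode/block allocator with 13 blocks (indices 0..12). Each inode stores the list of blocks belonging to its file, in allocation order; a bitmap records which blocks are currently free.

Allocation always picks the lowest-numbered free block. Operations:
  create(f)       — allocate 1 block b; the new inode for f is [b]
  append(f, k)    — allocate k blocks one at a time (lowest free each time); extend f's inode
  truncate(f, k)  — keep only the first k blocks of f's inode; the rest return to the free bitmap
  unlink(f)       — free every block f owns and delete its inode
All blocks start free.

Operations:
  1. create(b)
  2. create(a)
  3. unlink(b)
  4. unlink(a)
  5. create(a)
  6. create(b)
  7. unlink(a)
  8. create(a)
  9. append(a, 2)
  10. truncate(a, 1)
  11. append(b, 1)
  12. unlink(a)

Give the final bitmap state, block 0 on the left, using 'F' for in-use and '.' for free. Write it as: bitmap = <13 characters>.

after create(b) → b:[0]  free=[F............]
after create(a) → a:[1], b:[0]  free=[FF...........]
after unlink(b) → a:[1]  free=[.F...........]
after unlink(a) →   free=[.............]
after create(a) → a:[0]  free=[F............]
after create(b) → a:[0], b:[1]  free=[FF...........]
after unlink(a) → b:[1]  free=[.F...........]
after create(a) → a:[0], b:[1]  free=[FF...........]
after append(a, 2) → a:[0, 2, 3], b:[1]  free=[FFFF.........]
after truncate(a, 1) → a:[0], b:[1]  free=[FF...........]
after append(b, 1) → a:[0], b:[1, 2]  free=[FFF..........]
after unlink(a) → b:[1, 2]  free=[.FF..........]

bitmap = .FF..........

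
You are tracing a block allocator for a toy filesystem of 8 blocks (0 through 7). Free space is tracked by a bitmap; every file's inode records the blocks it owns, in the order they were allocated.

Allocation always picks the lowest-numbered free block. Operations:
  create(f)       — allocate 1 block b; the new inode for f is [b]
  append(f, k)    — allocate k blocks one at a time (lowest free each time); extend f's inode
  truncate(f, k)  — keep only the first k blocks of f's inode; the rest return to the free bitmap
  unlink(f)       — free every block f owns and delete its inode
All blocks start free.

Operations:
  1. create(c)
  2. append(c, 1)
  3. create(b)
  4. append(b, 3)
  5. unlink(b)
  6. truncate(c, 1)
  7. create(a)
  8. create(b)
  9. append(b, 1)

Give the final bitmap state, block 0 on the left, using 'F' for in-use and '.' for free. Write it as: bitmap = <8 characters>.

  1. create(c)  ⇒  F.......  {c→[0]}
  2. append(c, 1)  ⇒  FF......  {c→[0, 1]}
  3. create(b)  ⇒  FFF.....  {b→[2]; c→[0, 1]}
  4. append(b, 3)  ⇒  FFFFFF..  {b→[2, 3, 4, 5]; c→[0, 1]}
  5. unlink(b)  ⇒  FF......  {c→[0, 1]}
  6. truncate(c, 1)  ⇒  F.......  {c→[0]}
  7. create(a)  ⇒  FF......  {a→[1]; c→[0]}
  8. create(b)  ⇒  FFF.....  {a→[1]; b→[2]; c→[0]}
  9. append(b, 1)  ⇒  FFFF....  {a→[1]; b→[2, 3]; c→[0]}

bitmap = FFFF....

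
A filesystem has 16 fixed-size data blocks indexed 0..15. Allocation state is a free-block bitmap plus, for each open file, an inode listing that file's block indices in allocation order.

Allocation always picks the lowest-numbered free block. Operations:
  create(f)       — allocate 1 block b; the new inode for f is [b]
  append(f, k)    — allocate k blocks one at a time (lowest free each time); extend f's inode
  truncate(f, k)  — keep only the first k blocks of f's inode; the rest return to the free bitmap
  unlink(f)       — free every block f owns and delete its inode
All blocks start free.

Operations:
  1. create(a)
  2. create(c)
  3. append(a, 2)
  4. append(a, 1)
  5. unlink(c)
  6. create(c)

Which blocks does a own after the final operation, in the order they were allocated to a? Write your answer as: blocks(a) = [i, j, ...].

blocks(a) = [0, 2, 3, 4]

create(a): bitmap=F............... | a=[0]
create(c): bitmap=FF.............. | a=[0] c=[1]
append(a, 2): bitmap=FFFF............ | a=[0, 2, 3] c=[1]
append(a, 1): bitmap=FFFFF........... | a=[0, 2, 3, 4] c=[1]
unlink(c): bitmap=F.FFF........... | a=[0, 2, 3, 4]
create(c): bitmap=FFFFF........... | a=[0, 2, 3, 4] c=[1]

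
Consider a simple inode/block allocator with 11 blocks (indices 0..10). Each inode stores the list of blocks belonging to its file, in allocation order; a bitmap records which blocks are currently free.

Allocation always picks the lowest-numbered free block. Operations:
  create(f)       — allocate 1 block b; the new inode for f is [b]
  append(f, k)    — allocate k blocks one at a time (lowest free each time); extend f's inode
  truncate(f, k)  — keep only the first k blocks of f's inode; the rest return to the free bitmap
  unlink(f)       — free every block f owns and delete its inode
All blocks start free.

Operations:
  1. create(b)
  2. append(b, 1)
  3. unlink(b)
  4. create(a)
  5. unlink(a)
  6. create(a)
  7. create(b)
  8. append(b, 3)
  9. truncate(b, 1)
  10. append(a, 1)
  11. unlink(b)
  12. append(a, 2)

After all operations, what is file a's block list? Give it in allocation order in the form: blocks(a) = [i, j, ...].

  1. create(b)  ⇒  F..........  {b→[0]}
  2. append(b, 1)  ⇒  FF.........  {b→[0, 1]}
  3. unlink(b)  ⇒  ...........  {}
  4. create(a)  ⇒  F..........  {a→[0]}
  5. unlink(a)  ⇒  ...........  {}
  6. create(a)  ⇒  F..........  {a→[0]}
  7. create(b)  ⇒  FF.........  {a→[0]; b→[1]}
  8. append(b, 3)  ⇒  FFFFF......  {a→[0]; b→[1, 2, 3, 4]}
  9. truncate(b, 1)  ⇒  FF.........  {a→[0]; b→[1]}
  10. append(a, 1)  ⇒  FFF........  {a→[0, 2]; b→[1]}
  11. unlink(b)  ⇒  F.F........  {a→[0, 2]}
  12. append(a, 2)  ⇒  FFFF.......  {a→[0, 2, 1, 3]}

blocks(a) = [0, 2, 1, 3]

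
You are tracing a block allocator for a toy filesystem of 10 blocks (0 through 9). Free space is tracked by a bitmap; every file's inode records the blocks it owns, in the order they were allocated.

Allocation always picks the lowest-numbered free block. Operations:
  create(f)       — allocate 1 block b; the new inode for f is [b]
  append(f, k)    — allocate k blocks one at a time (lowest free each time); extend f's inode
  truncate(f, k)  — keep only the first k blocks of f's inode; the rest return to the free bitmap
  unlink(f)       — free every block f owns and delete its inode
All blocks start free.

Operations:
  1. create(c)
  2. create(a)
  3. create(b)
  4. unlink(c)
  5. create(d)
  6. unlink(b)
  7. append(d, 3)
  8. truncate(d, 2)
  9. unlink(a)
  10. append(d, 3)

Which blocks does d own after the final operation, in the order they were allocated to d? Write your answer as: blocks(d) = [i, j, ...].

  1. create(c)  ⇒  F.........  {c→[0]}
  2. create(a)  ⇒  FF........  {a→[1]; c→[0]}
  3. create(b)  ⇒  FFF.......  {a→[1]; b→[2]; c→[0]}
  4. unlink(c)  ⇒  .FF.......  {a→[1]; b→[2]}
  5. create(d)  ⇒  FFF.......  {a→[1]; b→[2]; d→[0]}
  6. unlink(b)  ⇒  FF........  {a→[1]; d→[0]}
  7. append(d, 3)  ⇒  FFFFF.....  {a→[1]; d→[0, 2, 3, 4]}
  8. truncate(d, 2)  ⇒  FFF.......  {a→[1]; d→[0, 2]}
  9. unlink(a)  ⇒  F.F.......  {d→[0, 2]}
  10. append(d, 3)  ⇒  FFFFF.....  {d→[0, 2, 1, 3, 4]}

blocks(d) = [0, 2, 1, 3, 4]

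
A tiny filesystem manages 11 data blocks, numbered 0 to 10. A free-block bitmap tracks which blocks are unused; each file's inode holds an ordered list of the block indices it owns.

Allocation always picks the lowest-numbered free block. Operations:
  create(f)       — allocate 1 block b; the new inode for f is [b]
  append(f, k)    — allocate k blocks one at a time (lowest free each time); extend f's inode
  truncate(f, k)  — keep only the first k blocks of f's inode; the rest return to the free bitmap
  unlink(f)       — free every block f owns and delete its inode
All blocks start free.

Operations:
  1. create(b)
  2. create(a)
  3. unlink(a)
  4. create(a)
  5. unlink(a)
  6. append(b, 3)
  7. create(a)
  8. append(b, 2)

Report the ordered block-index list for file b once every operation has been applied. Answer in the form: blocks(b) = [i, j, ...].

  1. create(b)  ⇒  F..........  {b→[0]}
  2. create(a)  ⇒  FF.........  {a→[1]; b→[0]}
  3. unlink(a)  ⇒  F..........  {b→[0]}
  4. create(a)  ⇒  FF.........  {a→[1]; b→[0]}
  5. unlink(a)  ⇒  F..........  {b→[0]}
  6. append(b, 3)  ⇒  FFFF.......  {b→[0, 1, 2, 3]}
  7. create(a)  ⇒  FFFFF......  {a→[4]; b→[0, 1, 2, 3]}
  8. append(b, 2)  ⇒  FFFFFFF....  {a→[4]; b→[0, 1, 2, 3, 5, 6]}

blocks(b) = [0, 1, 2, 3, 5, 6]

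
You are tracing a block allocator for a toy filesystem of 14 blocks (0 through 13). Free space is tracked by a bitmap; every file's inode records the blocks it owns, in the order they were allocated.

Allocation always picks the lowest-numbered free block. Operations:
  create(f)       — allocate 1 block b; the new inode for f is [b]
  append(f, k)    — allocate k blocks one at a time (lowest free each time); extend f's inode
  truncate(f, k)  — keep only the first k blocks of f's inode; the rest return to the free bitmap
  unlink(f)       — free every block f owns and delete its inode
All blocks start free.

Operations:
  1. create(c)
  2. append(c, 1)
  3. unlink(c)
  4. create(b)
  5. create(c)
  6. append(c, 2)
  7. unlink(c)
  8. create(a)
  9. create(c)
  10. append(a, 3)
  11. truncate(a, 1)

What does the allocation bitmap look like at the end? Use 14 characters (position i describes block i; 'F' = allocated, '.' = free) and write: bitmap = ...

bitmap = FFF...........

  1. create(c)  ⇒  F.............  {c→[0]}
  2. append(c, 1)  ⇒  FF............  {c→[0, 1]}
  3. unlink(c)  ⇒  ..............  {}
  4. create(b)  ⇒  F.............  {b→[0]}
  5. create(c)  ⇒  FF............  {b→[0]; c→[1]}
  6. append(c, 2)  ⇒  FFFF..........  {b→[0]; c→[1, 2, 3]}
  7. unlink(c)  ⇒  F.............  {b→[0]}
  8. create(a)  ⇒  FF............  {a→[1]; b→[0]}
  9. create(c)  ⇒  FFF...........  {a→[1]; b→[0]; c→[2]}
  10. append(a, 3)  ⇒  FFFFFF........  {a→[1, 3, 4, 5]; b→[0]; c→[2]}
  11. truncate(a, 1)  ⇒  FFF...........  {a→[1]; b→[0]; c→[2]}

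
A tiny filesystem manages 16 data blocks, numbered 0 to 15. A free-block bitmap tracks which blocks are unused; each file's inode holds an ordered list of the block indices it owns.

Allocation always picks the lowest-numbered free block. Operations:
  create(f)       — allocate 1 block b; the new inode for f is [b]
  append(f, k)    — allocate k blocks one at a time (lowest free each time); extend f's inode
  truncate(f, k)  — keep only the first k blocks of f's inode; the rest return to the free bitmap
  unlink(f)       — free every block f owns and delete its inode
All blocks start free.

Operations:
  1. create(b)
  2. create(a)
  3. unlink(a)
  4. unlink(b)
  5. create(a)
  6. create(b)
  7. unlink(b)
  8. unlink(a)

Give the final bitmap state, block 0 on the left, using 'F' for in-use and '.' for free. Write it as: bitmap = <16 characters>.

[1] create(b) — b=0 (map F...............)
[2] create(a) — a=1 b=0 (map FF..............)
[3] unlink(a) — b=0 (map F...............)
[4] unlink(b) —  (map ................)
[5] create(a) — a=0 (map F...............)
[6] create(b) — a=0 b=1 (map FF..............)
[7] unlink(b) — a=0 (map F...............)
[8] unlink(a) —  (map ................)

bitmap = ................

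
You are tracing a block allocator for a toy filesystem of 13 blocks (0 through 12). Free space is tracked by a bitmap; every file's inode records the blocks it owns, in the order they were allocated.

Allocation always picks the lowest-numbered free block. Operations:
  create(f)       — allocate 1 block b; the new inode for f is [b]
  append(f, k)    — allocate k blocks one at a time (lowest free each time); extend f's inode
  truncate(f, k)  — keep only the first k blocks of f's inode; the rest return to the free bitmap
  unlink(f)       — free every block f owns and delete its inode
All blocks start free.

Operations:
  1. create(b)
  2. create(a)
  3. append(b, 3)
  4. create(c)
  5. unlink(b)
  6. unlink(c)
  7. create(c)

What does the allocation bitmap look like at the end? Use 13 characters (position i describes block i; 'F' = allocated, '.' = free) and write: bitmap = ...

create(b): bitmap=F............ | b=[0]
create(a): bitmap=FF........... | a=[1] b=[0]
append(b, 3): bitmap=FFFFF........ | a=[1] b=[0, 2, 3, 4]
create(c): bitmap=FFFFFF....... | a=[1] b=[0, 2, 3, 4] c=[5]
unlink(b): bitmap=.F...F....... | a=[1] c=[5]
unlink(c): bitmap=.F........... | a=[1]
create(c): bitmap=FF........... | a=[1] c=[0]

bitmap = FF...........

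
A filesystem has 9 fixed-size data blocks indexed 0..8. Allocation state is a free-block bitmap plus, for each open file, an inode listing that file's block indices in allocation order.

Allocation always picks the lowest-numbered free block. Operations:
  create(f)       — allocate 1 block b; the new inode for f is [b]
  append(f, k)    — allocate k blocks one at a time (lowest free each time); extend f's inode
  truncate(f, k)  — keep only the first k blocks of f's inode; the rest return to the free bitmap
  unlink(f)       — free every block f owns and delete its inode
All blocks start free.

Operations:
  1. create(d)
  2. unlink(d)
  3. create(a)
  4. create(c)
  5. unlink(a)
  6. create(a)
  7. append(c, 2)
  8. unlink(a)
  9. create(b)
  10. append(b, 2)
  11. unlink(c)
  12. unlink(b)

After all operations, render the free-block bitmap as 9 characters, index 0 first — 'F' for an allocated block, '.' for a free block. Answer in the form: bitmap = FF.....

bitmap = .........

after create(d) → d:[0]  free=[F........]
after unlink(d) →   free=[.........]
after create(a) → a:[0]  free=[F........]
after create(c) → a:[0], c:[1]  free=[FF.......]
after unlink(a) → c:[1]  free=[.F.......]
after create(a) → a:[0], c:[1]  free=[FF.......]
after append(c, 2) → a:[0], c:[1, 2, 3]  free=[FFFF.....]
after unlink(a) → c:[1, 2, 3]  free=[.FFF.....]
after create(b) → b:[0], c:[1, 2, 3]  free=[FFFF.....]
after append(b, 2) → b:[0, 4, 5], c:[1, 2, 3]  free=[FFFFFF...]
after unlink(c) → b:[0, 4, 5]  free=[F...FF...]
after unlink(b) →   free=[.........]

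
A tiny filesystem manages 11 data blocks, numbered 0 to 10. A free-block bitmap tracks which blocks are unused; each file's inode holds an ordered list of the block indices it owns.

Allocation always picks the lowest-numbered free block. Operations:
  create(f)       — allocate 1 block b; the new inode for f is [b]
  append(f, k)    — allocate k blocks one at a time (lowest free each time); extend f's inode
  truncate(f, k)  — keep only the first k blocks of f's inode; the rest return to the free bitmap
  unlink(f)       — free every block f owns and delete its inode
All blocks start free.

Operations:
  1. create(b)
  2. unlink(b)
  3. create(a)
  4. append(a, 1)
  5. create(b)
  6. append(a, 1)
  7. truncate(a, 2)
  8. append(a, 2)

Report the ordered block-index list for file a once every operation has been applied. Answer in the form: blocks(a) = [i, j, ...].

blocks(a) = [0, 1, 3, 4]

  1. create(b)  ⇒  F..........  {b→[0]}
  2. unlink(b)  ⇒  ...........  {}
  3. create(a)  ⇒  F..........  {a→[0]}
  4. append(a, 1)  ⇒  FF.........  {a→[0, 1]}
  5. create(b)  ⇒  FFF........  {a→[0, 1]; b→[2]}
  6. append(a, 1)  ⇒  FFFF.......  {a→[0, 1, 3]; b→[2]}
  7. truncate(a, 2)  ⇒  FFF........  {a→[0, 1]; b→[2]}
  8. append(a, 2)  ⇒  FFFFF......  {a→[0, 1, 3, 4]; b→[2]}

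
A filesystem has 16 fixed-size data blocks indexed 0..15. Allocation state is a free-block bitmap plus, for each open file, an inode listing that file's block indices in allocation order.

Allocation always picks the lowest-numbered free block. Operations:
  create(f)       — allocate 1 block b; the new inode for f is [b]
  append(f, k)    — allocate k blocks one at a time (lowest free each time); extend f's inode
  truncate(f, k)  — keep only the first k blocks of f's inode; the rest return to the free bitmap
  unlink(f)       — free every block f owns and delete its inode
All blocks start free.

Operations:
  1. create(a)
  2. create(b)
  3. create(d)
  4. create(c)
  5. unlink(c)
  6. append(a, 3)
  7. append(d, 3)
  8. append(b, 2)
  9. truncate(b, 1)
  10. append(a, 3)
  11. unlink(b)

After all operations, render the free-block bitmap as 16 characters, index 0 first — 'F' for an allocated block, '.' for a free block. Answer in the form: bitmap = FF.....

bitmap = F.FFFFFFFFFF....

after create(a) → a:[0]  free=[F...............]
after create(b) → a:[0], b:[1]  free=[FF..............]
after create(d) → a:[0], b:[1], d:[2]  free=[FFF.............]
after create(c) → a:[0], b:[1], c:[3], d:[2]  free=[FFFF............]
after unlink(c) → a:[0], b:[1], d:[2]  free=[FFF.............]
after append(a, 3) → a:[0, 3, 4, 5], b:[1], d:[2]  free=[FFFFFF..........]
after append(d, 3) → a:[0, 3, 4, 5], b:[1], d:[2, 6, 7, 8]  free=[FFFFFFFFF.......]
after append(b, 2) → a:[0, 3, 4, 5], b:[1, 9, 10], d:[2, 6, 7, 8]  free=[FFFFFFFFFFF.....]
after truncate(b, 1) → a:[0, 3, 4, 5], b:[1], d:[2, 6, 7, 8]  free=[FFFFFFFFF.......]
after append(a, 3) → a:[0, 3, 4, 5, 9, 10, 11], b:[1], d:[2, 6, 7, 8]  free=[FFFFFFFFFFFF....]
after unlink(b) → a:[0, 3, 4, 5, 9, 10, 11], d:[2, 6, 7, 8]  free=[F.FFFFFFFFFF....]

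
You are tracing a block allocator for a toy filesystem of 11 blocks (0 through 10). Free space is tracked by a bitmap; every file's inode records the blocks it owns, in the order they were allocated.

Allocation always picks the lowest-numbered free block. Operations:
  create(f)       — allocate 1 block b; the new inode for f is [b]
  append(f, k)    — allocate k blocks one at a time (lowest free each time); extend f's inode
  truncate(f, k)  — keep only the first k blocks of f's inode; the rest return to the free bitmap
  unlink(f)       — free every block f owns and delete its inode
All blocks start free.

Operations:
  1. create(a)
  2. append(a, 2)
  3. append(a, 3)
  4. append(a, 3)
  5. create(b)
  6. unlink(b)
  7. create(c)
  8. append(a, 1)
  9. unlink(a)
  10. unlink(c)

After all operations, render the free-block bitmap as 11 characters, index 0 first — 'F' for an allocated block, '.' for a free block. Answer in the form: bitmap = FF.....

  1. create(a)  ⇒  F..........  {a→[0]}
  2. append(a, 2)  ⇒  FFF........  {a→[0, 1, 2]}
  3. append(a, 3)  ⇒  FFFFFF.....  {a→[0, 1, 2, 3, 4, 5]}
  4. append(a, 3)  ⇒  FFFFFFFFF..  {a→[0, 1, 2, 3, 4, 5, 6, 7, 8]}
  5. create(b)  ⇒  FFFFFFFFFF.  {a→[0, 1, 2, 3, 4, 5, 6, 7, 8]; b→[9]}
  6. unlink(b)  ⇒  FFFFFFFFF..  {a→[0, 1, 2, 3, 4, 5, 6, 7, 8]}
  7. create(c)  ⇒  FFFFFFFFFF.  {a→[0, 1, 2, 3, 4, 5, 6, 7, 8]; c→[9]}
  8. append(a, 1)  ⇒  FFFFFFFFFFF  {a→[0, 1, 2, 3, 4, 5, 6, 7, 8, 10]; c→[9]}
  9. unlink(a)  ⇒  .........F.  {c→[9]}
  10. unlink(c)  ⇒  ...........  {}

bitmap = ...........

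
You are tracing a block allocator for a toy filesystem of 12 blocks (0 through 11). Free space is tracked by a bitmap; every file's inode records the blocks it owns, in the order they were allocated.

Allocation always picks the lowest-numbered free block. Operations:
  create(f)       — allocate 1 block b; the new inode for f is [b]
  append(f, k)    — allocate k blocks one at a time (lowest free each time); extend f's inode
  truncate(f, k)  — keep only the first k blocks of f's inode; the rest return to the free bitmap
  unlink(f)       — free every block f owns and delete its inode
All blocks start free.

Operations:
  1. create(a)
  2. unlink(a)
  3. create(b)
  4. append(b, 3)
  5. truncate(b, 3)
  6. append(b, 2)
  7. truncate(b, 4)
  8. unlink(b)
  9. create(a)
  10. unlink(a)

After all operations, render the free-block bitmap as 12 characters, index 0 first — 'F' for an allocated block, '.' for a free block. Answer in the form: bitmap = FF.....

after create(a) → a:[0]  free=[F...........]
after unlink(a) →   free=[............]
after create(b) → b:[0]  free=[F...........]
after append(b, 3) → b:[0, 1, 2, 3]  free=[FFFF........]
after truncate(b, 3) → b:[0, 1, 2]  free=[FFF.........]
after append(b, 2) → b:[0, 1, 2, 3, 4]  free=[FFFFF.......]
after truncate(b, 4) → b:[0, 1, 2, 3]  free=[FFFF........]
after unlink(b) →   free=[............]
after create(a) → a:[0]  free=[F...........]
after unlink(a) →   free=[............]

bitmap = ............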